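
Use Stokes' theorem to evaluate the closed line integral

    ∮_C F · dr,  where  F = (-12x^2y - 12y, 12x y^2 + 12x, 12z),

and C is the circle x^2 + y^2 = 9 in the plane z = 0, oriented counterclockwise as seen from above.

Let S be the flat disk x^2 + y^2 ≤ 9 in the plane z = 0, with upward unit normal n̂ = ẑ. By Stokes' theorem,

    ∮_C F · dr = ∬_S (∇ × F) · n̂ dS = ∬_D (curl F)_z dA,

where D is the disk x^2 + y^2 ≤ 9.

Compute the curl of F = (-12x^2y - 12y, 12x y^2 + 12x, 12z):
    (∇ × F)_x = ∂F_z/∂y - ∂F_y/∂z = 0,
    (∇ × F)_y = ∂F_x/∂z - ∂F_z/∂x = 0,
    (∇ × F)_z = ∂F_y/∂x - ∂F_x/∂y = 12x^2 + 12y^2 + 24.

On z = 0, (curl F)_z = 12x^2 + 12y^2 + 24.

Convert to polar (x = r cos θ, y = r sin θ, dA = r dr dθ); the integrand becomes 12r^2 + 24, so

    ∬_D (curl F)_z dA = ∫_0^{2π} ∫_0^{3} (12r^2 + 24) · r dr dθ.

Inner (r from 0 to 3): 351.
Outer (θ from 0 to 2π): 702π.

Therefore ∮_C F · dr = 702π.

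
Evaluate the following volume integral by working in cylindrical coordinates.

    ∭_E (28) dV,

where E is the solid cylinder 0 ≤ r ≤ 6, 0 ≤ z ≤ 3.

In cylindrical coordinates, x = r cos(θ), y = r sin(θ), z = z, and dV = r dr dθ dz.

The integrand becomes 28, so

    ∭_E (28) dV = ∫_{0}^{2π} ∫_{0}^{6} ∫_{0}^{3} (28) · r dz dr dθ.

Inner (z): 84r.
Middle (r from 0 to 6): 1512.
Outer (θ): 3024π.

Therefore the triple integral equals 3024π.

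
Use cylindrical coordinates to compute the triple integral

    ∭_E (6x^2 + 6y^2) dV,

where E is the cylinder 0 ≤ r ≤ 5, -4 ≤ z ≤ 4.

In cylindrical coordinates, x = r cos(θ), y = r sin(θ), z = z, and dV = r dr dθ dz.

The integrand becomes 6r^2, so

    ∭_E (6x^2 + 6y^2) dV = ∫_{0}^{2π} ∫_{0}^{5} ∫_{-4}^{4} (6r^2) · r dz dr dθ.

Inner (z): 48r^3.
Middle (r from 0 to 5): 7500.
Outer (θ): 15000π.

Therefore the triple integral equals 15000π.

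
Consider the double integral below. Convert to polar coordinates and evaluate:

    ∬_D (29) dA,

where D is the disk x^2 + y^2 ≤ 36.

The region D is 0 ≤ r ≤ 6, 0 ≤ θ ≤ 2π in polar coordinates, where x = r cos(θ), y = r sin(θ), and dA = r dr dθ.

Under the substitution, the integrand becomes 29, so

    ∬_D (29) dA = ∫_{0}^{2π} ∫_{0}^{6} (29) · r dr dθ.

Inner integral (in r): ∫_{0}^{6} (29) · r dr = 522.

Outer integral (in θ): ∫_{0}^{2π} (522) dθ = 1044π.

Therefore ∬_D (29) dA = 1044π.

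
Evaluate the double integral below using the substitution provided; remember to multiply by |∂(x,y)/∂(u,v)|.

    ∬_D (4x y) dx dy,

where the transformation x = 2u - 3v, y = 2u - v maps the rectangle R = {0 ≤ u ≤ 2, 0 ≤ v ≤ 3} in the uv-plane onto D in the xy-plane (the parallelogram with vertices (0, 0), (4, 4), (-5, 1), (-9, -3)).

Compute the Jacobian determinant of (x, y) with respect to (u, v):

    ∂(x,y)/∂(u,v) = | 2  -3 | = (2)(-1) - (-3)(2) = 4.
                   | 2  -1 |

Its absolute value is |J| = 4 (the area scaling factor).

Substituting x = 2u - 3v, y = 2u - v into the integrand,

    4x y → 16u^2 - 32u v + 12v^2,

so the integral becomes

    ∬_R (16u^2 - 32u v + 12v^2) · |J| du dv = ∫_0^2 ∫_0^3 (64u^2 - 128u v + 48v^2) dv du.

Inner (v): 192u^2 - 576u + 432.
Outer (u): 224.

Therefore ∬_D (4x y) dx dy = 224.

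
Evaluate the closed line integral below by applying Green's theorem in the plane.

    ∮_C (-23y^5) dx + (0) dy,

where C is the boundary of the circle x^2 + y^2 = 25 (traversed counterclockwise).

Green's theorem converts the closed line integral into a double integral over the enclosed region D:

    ∮_C P dx + Q dy = ∬_D (∂Q/∂x - ∂P/∂y) dA.

Here P = -23y^5, Q = 0, so

    ∂Q/∂x = 0,    ∂P/∂y = -115y^4,
    ∂Q/∂x - ∂P/∂y = 115y^4.

D is the region x^2 + y^2 ≤ 25. Evaluating the double integral:

In polar coordinates (x = r cos θ, y = r sin θ, dA = r dr dθ) the integrand becomes 115r^4sin(θ)^4, so

    ∬_D (115y^4) dA = ∫_0^{2π} ∫_0^{5} (115r^4sin(θ)^4) · r dr dθ.

Inner (r from 0 to 5): 1796875sin(θ)^4/6.
Outer (θ from 0 to 2π): 1796875π/8.

Therefore ∮_C P dx + Q dy = 1796875π/8.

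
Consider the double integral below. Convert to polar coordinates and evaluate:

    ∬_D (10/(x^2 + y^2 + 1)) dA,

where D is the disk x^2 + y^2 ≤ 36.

The region D is 0 ≤ r ≤ 6, 0 ≤ θ ≤ 2π in polar coordinates, where x = r cos(θ), y = r sin(θ), and dA = r dr dθ.

Under the substitution, the integrand becomes 10/(r^2 + 1), so

    ∬_D (10/(x^2 + y^2 + 1)) dA = ∫_{0}^{2π} ∫_{0}^{6} (10/(r^2 + 1)) · r dr dθ.

Inner integral (in r): ∫_{0}^{6} (10/(r^2 + 1)) · r dr = log(69343957).

Outer integral (in θ): ∫_{0}^{2π} (log(69343957)) dθ = 10π log(37).

Therefore ∬_D (10/(x^2 + y^2 + 1)) dA = 10π log(37).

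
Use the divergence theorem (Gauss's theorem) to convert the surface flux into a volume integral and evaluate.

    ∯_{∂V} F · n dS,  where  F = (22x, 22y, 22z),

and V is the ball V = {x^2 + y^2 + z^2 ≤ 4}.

By the divergence theorem,

    ∯_{∂V} F · n dS = ∭_V (∇ · F) dV.

Compute the divergence:
    ∇ · F = ∂F_x/∂x + ∂F_y/∂y + ∂F_z/∂z = 22 + 22 + 22 = 66.

In spherical coordinates, x = ρ sin(φ) cos(θ), y = ρ sin(φ) sin(θ), z = ρ cos(φ), dV = ρ^2 sin(φ) dρ dφ dθ, with 0 ≤ ρ ≤ 2, 0 ≤ φ ≤ π, 0 ≤ θ ≤ 2π.

The integrand, after substitution and multiplying by the volume element, becomes (66) · ρ^2 sin(φ), so

    ∭_V (∇·F) dV = ∫_0^{2π} ∫_0^{π} ∫_0^{2} (66) · ρ^2 sin(φ) dρ dφ dθ.

Inner (ρ from 0 to 2): 176sin(φ).
Middle (φ from 0 to π): 352.
Outer (θ from 0 to 2π): 704π.

Therefore ∯_{∂V} F · n dS = 704π.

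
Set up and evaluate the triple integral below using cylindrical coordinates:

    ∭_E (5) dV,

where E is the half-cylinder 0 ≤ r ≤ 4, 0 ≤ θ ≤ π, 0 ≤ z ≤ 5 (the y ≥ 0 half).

In cylindrical coordinates, x = r cos(θ), y = r sin(θ), z = z, and dV = r dr dθ dz.

The integrand becomes 5, so

    ∭_E (5) dV = ∫_{0}^{π} ∫_{0}^{4} ∫_{0}^{5} (5) · r dz dr dθ.

Inner (z): 25r.
Middle (r from 0 to 4): 200.
Outer (θ): 200π.

Therefore the triple integral equals 200π.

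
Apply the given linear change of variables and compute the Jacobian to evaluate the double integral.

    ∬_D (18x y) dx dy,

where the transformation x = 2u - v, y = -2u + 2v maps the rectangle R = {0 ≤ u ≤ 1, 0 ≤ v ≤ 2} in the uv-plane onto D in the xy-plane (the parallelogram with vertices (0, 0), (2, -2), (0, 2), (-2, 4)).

Compute the Jacobian determinant of (x, y) with respect to (u, v):

    ∂(x,y)/∂(u,v) = | 2  -1 | = (2)(2) - (-1)(-2) = 2.
                   | -2  2 |

Its absolute value is |J| = 2 (the area scaling factor).

Substituting x = 2u - v, y = -2u + 2v into the integrand,

    18x y → -72u^2 + 108u v - 36v^2,

so the integral becomes

    ∬_R (-72u^2 + 108u v - 36v^2) · |J| du dv = ∫_0^1 ∫_0^2 (-144u^2 + 216u v - 72v^2) dv du.

Inner (v): -288u^2 + 432u - 192.
Outer (u): -72.

Therefore ∬_D (18x y) dx dy = -72.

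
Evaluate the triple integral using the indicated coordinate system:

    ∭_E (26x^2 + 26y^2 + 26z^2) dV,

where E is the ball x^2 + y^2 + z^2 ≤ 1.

In spherical coordinates, x = ρ sin(φ) cos(θ), y = ρ sin(φ) sin(θ), z = ρ cos(φ), and dV = ρ^2 sin(φ) dρ dφ dθ.

The integrand becomes 26ρ^2, so

    ∭_E (26x^2 + 26y^2 + 26z^2) dV = ∫_{0}^{2π} ∫_{0}^{π} ∫_{0}^{1} (26ρ^2) · ρ^2 sin(φ) dρ dφ dθ.

Inner (ρ): 26sin(φ)/5.
Middle (φ): 52/5.
Outer (θ): 104π/5.

Therefore the triple integral equals 104π/5.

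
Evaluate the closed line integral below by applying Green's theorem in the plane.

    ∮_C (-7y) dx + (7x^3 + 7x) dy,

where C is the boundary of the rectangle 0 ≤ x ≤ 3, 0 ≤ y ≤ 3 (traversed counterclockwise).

Green's theorem converts the closed line integral into a double integral over the enclosed region D:

    ∮_C P dx + Q dy = ∬_D (∂Q/∂x - ∂P/∂y) dA.

Here P = -7y, Q = 7x^3 + 7x, so

    ∂Q/∂x = 21x^2 + 7,    ∂P/∂y = -7,
    ∂Q/∂x - ∂P/∂y = 21x^2 + 14.

D is the region 0 ≤ x ≤ 3, 0 ≤ y ≤ 3. Evaluating the double integral:

    ∬_D (21x^2 + 14) dA = ∫_0^{3} ∫_0^{3} (21x^2 + 14) dy dx.

Inner (y from 0 to 3): 63x^2 + 42.
Outer (x from 0 to 3): 693.

Therefore ∮_C P dx + Q dy = 693.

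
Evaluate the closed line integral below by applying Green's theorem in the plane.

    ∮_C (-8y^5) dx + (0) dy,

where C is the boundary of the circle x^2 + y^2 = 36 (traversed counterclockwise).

Green's theorem converts the closed line integral into a double integral over the enclosed region D:

    ∮_C P dx + Q dy = ∬_D (∂Q/∂x - ∂P/∂y) dA.

Here P = -8y^5, Q = 0, so

    ∂Q/∂x = 0,    ∂P/∂y = -40y^4,
    ∂Q/∂x - ∂P/∂y = 40y^4.

D is the region x^2 + y^2 ≤ 36. Evaluating the double integral:

In polar coordinates (x = r cos θ, y = r sin θ, dA = r dr dθ) the integrand becomes 40r^4sin(θ)^4, so

    ∬_D (40y^4) dA = ∫_0^{2π} ∫_0^{6} (40r^4sin(θ)^4) · r dr dθ.

Inner (r from 0 to 6): 311040sin(θ)^4.
Outer (θ from 0 to 2π): 233280π.

Therefore ∮_C P dx + Q dy = 233280π.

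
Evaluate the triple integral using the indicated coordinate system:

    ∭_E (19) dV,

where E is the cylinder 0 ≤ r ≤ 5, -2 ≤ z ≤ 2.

In cylindrical coordinates, x = r cos(θ), y = r sin(θ), z = z, and dV = r dr dθ dz.

The integrand becomes 19, so

    ∭_E (19) dV = ∫_{0}^{2π} ∫_{0}^{5} ∫_{-2}^{2} (19) · r dz dr dθ.

Inner (z): 76r.
Middle (r from 0 to 5): 950.
Outer (θ): 1900π.

Therefore the triple integral equals 1900π.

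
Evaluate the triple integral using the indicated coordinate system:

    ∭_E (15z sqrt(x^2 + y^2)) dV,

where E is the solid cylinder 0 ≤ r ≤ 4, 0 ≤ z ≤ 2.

In cylindrical coordinates, x = r cos(θ), y = r sin(θ), z = z, and dV = r dr dθ dz.

The integrand becomes 15r z, so

    ∭_E (15z sqrt(x^2 + y^2)) dV = ∫_{0}^{2π} ∫_{0}^{4} ∫_{0}^{2} (15r z) · r dz dr dθ.

Inner (z): 30r^2.
Middle (r from 0 to 4): 640.
Outer (θ): 1280π.

Therefore the triple integral equals 1280π.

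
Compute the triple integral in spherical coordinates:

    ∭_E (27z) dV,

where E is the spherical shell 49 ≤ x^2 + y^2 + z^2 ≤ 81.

In spherical coordinates, x = ρ sin(φ) cos(θ), y = ρ sin(φ) sin(θ), z = ρ cos(φ), and dV = ρ^2 sin(φ) dρ dφ dθ.

The integrand becomes 27ρ cos(φ), so

    ∭_E (27z) dV = ∫_{0}^{2π} ∫_{0}^{π} ∫_{7}^{9} (27ρ cos(φ)) · ρ^2 sin(φ) dρ dφ dθ.

Inner (ρ): 14040sin(2φ).
Middle (φ): 0.
Outer (θ): 0.

Therefore the triple integral equals 0.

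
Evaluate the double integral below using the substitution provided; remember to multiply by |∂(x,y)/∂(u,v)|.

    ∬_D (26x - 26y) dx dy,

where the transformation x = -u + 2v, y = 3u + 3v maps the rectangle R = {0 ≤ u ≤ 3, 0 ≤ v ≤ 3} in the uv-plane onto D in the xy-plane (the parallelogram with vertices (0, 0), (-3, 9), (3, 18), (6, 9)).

Compute the Jacobian determinant of (x, y) with respect to (u, v):

    ∂(x,y)/∂(u,v) = | -1  2 | = (-1)(3) - (2)(3) = -9.
                   | 3  3 |

Its absolute value is |J| = 9 (the area scaling factor).

Substituting x = -u + 2v, y = 3u + 3v into the integrand,

    26x - 26y → -104u - 26v,

so the integral becomes

    ∬_R (-104u - 26v) · |J| du dv = ∫_0^3 ∫_0^3 (-936u - 234v) dv du.

Inner (v): -2808u - 1053.
Outer (u): -15795.

Therefore ∬_D (26x - 26y) dx dy = -15795.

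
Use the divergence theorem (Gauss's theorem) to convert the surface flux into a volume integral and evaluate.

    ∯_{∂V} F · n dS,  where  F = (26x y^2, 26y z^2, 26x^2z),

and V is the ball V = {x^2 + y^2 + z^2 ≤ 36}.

By the divergence theorem,

    ∯_{∂V} F · n dS = ∭_V (∇ · F) dV.

Compute the divergence:
    ∇ · F = ∂F_x/∂x + ∂F_y/∂y + ∂F_z/∂z = 26y^2 + 26z^2 + 26x^2 = 26x^2 + 26y^2 + 26z^2.

In spherical coordinates, x = ρ sin(φ) cos(θ), y = ρ sin(φ) sin(θ), z = ρ cos(φ), dV = ρ^2 sin(φ) dρ dφ dθ, with 0 ≤ ρ ≤ 6, 0 ≤ φ ≤ π, 0 ≤ θ ≤ 2π.

The integrand, after substitution and multiplying by the volume element, becomes (26ρ^2) · ρ^2 sin(φ), so

    ∭_V (∇·F) dV = ∫_0^{2π} ∫_0^{π} ∫_0^{6} (26ρ^2) · ρ^2 sin(φ) dρ dφ dθ.

Inner (ρ from 0 to 6): 202176sin(φ)/5.
Middle (φ from 0 to π): 404352/5.
Outer (θ from 0 to 2π): 808704π/5.

Therefore ∯_{∂V} F · n dS = 808704π/5.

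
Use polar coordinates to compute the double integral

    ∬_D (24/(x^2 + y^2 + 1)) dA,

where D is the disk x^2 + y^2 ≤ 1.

The region D is 0 ≤ r ≤ 1, 0 ≤ θ ≤ 2π in polar coordinates, where x = r cos(θ), y = r sin(θ), and dA = r dr dθ.

Under the substitution, the integrand becomes 24/(r^2 + 1), so

    ∬_D (24/(x^2 + y^2 + 1)) dA = ∫_{0}^{2π} ∫_{0}^{1} (24/(r^2 + 1)) · r dr dθ.

Inner integral (in r): ∫_{0}^{1} (24/(r^2 + 1)) · r dr = log(4096).

Outer integral (in θ): ∫_{0}^{2π} (log(4096)) dθ = 24π log(2).

Therefore ∬_D (24/(x^2 + y^2 + 1)) dA = 24π log(2).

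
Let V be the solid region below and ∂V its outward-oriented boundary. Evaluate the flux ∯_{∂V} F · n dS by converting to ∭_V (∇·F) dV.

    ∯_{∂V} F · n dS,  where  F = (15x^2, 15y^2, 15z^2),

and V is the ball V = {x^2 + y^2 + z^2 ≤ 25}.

By the divergence theorem,

    ∯_{∂V} F · n dS = ∭_V (∇ · F) dV.

Compute the divergence:
    ∇ · F = ∂F_x/∂x + ∂F_y/∂y + ∂F_z/∂z = 30x + 30y + 30z.

In spherical coordinates, x = ρ sin(φ) cos(θ), y = ρ sin(φ) sin(θ), z = ρ cos(φ), dV = ρ^2 sin(φ) dρ dφ dθ, with 0 ≤ ρ ≤ 5, 0 ≤ φ ≤ π, 0 ≤ θ ≤ 2π.

The integrand, after substitution and multiplying by the volume element, becomes (30ρ (sqrt(2)sin(φ)sin(θ + π/4) + cos(φ))) · ρ^2 sin(φ), so

    ∭_V (∇·F) dV = ∫_0^{2π} ∫_0^{π} ∫_0^{5} (30ρ (sqrt(2)sin(φ)sin(θ + π/4) + cos(φ))) · ρ^2 sin(φ) dρ dφ dθ.

Inner (ρ from 0 to 5): 9375(sqrt(2)sin(φ)sin(θ + π/4) + cos(φ))sin(φ)/2.
Middle (φ from 0 to π): 9375sqrt(2)π sin(θ + π/4)/4.
Outer (θ from 0 to 2π): 0.

Therefore ∯_{∂V} F · n dS = 0.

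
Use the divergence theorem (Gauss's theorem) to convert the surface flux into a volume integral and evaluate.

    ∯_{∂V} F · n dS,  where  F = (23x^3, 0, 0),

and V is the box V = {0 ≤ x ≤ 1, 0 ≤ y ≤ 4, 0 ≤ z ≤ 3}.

By the divergence theorem,

    ∯_{∂V} F · n dS = ∭_V (∇ · F) dV.

Compute the divergence:
    ∇ · F = ∂F_x/∂x + ∂F_y/∂y + ∂F_z/∂z = 69x^2 + 0 + 0 = 69x^2.

V is a rectangular box, so dV = dx dy dz with 0 ≤ x ≤ 1, 0 ≤ y ≤ 4, 0 ≤ z ≤ 3.

Integrate (69x^2) over V as an iterated integral:

    ∭_V (∇·F) dV = ∫_0^{1} ∫_0^{4} ∫_0^{3} (69x^2) dz dy dx.

Inner (z from 0 to 3): 207x^2.
Middle (y from 0 to 4): 828x^2.
Outer (x from 0 to 1): 276.

Therefore ∯_{∂V} F · n dS = 276.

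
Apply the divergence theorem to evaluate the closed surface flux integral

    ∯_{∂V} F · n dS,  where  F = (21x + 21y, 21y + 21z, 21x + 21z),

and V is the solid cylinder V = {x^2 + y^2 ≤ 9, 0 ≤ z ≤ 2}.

By the divergence theorem,

    ∯_{∂V} F · n dS = ∭_V (∇ · F) dV.

Compute the divergence:
    ∇ · F = ∂F_x/∂x + ∂F_y/∂y + ∂F_z/∂z = 21 + 21 + 21 = 63.

In cylindrical coordinates, x = r cos(θ), y = r sin(θ), z = z, dV = r dr dθ dz, with 0 ≤ r ≤ 3, 0 ≤ θ ≤ 2π, 0 ≤ z ≤ 2.

The integrand, after substitution and multiplying by the volume element, becomes (63) · r, so

    ∭_V (∇·F) dV = ∫_0^{2π} ∫_0^{3} ∫_0^{2} (63) · r dz dr dθ.

Inner (z from 0 to 2): 126r.
Middle (r from 0 to 3): 567.
Outer (θ from 0 to 2π): 1134π.

Therefore ∯_{∂V} F · n dS = 1134π.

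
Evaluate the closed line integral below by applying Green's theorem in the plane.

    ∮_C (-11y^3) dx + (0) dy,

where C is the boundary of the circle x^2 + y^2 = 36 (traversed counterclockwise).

Green's theorem converts the closed line integral into a double integral over the enclosed region D:

    ∮_C P dx + Q dy = ∬_D (∂Q/∂x - ∂P/∂y) dA.

Here P = -11y^3, Q = 0, so

    ∂Q/∂x = 0,    ∂P/∂y = -33y^2,
    ∂Q/∂x - ∂P/∂y = 33y^2.

D is the region x^2 + y^2 ≤ 36. Evaluating the double integral:

In polar coordinates (x = r cos θ, y = r sin θ, dA = r dr dθ) the integrand becomes 33r^2sin(θ)^2, so

    ∬_D (33y^2) dA = ∫_0^{2π} ∫_0^{6} (33r^2sin(θ)^2) · r dr dθ.

Inner (r from 0 to 6): 10692sin(θ)^2.
Outer (θ from 0 to 2π): 10692π.

Therefore ∮_C P dx + Q dy = 10692π.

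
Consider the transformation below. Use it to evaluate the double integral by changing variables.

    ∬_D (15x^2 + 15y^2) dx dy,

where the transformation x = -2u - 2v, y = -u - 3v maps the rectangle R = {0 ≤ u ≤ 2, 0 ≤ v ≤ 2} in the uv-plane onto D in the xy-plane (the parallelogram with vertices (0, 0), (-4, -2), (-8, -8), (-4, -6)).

Compute the Jacobian determinant of (x, y) with respect to (u, v):

    ∂(x,y)/∂(u,v) = | -2  -2 | = (-2)(-3) - (-2)(-1) = 4.
                   | -1  -3 |

Its absolute value is |J| = 4 (the area scaling factor).

Substituting x = -2u - 2v, y = -u - 3v into the integrand,

    15x^2 + 15y^2 → 75u^2 + 210u v + 195v^2,

so the integral becomes

    ∬_R (75u^2 + 210u v + 195v^2) · |J| du dv = ∫_0^2 ∫_0^2 (300u^2 + 840u v + 780v^2) dv du.

Inner (v): 600u^2 + 1680u + 2080.
Outer (u): 9120.

Therefore ∬_D (15x^2 + 15y^2) dx dy = 9120.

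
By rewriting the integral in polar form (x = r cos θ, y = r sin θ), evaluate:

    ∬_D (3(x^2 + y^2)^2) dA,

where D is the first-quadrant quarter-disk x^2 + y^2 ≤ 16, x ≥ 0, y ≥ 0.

The region D is 0 ≤ r ≤ 4, 0 ≤ θ ≤ π/2 in polar coordinates, where x = r cos(θ), y = r sin(θ), and dA = r dr dθ.

Under the substitution, the integrand becomes 3r^4, so

    ∬_D (3(x^2 + y^2)^2) dA = ∫_{0}^{π/2} ∫_{0}^{4} (3r^4) · r dr dθ.

Inner integral (in r): ∫_{0}^{4} (3r^4) · r dr = 2048.

Outer integral (in θ): ∫_{0}^{π/2} (2048) dθ = 1024π.

Therefore ∬_D (3(x^2 + y^2)^2) dA = 1024π.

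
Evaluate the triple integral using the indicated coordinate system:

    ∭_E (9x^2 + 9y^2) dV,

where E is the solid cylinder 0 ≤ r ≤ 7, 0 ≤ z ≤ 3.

In cylindrical coordinates, x = r cos(θ), y = r sin(θ), z = z, and dV = r dr dθ dz.

The integrand becomes 9r^2, so

    ∭_E (9x^2 + 9y^2) dV = ∫_{0}^{2π} ∫_{0}^{7} ∫_{0}^{3} (9r^2) · r dz dr dθ.

Inner (z): 27r^3.
Middle (r from 0 to 7): 64827/4.
Outer (θ): 64827π/2.

Therefore the triple integral equals 64827π/2.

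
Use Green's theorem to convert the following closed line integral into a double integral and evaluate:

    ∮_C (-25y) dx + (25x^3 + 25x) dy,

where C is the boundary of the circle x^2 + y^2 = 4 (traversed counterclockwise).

Green's theorem converts the closed line integral into a double integral over the enclosed region D:

    ∮_C P dx + Q dy = ∬_D (∂Q/∂x - ∂P/∂y) dA.

Here P = -25y, Q = 25x^3 + 25x, so

    ∂Q/∂x = 75x^2 + 25,    ∂P/∂y = -25,
    ∂Q/∂x - ∂P/∂y = 75x^2 + 50.

D is the region x^2 + y^2 ≤ 4. Evaluating the double integral:

In polar coordinates (x = r cos θ, y = r sin θ, dA = r dr dθ) the integrand becomes 75r^2cos(θ)^2 + 50, so

    ∬_D (75x^2 + 50) dA = ∫_0^{2π} ∫_0^{2} (75r^2cos(θ)^2 + 50) · r dr dθ.

Inner (r from 0 to 2): 300cos(θ)^2 + 100.
Outer (θ from 0 to 2π): 500π.

Therefore ∮_C P dx + Q dy = 500π.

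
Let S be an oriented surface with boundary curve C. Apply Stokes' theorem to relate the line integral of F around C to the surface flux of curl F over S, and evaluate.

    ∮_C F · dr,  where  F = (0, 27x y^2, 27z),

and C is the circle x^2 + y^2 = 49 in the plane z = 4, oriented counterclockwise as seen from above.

Let S be the flat disk x^2 + y^2 ≤ 49 in the plane z = 4, with upward unit normal n̂ = ẑ. By Stokes' theorem,

    ∮_C F · dr = ∬_S (∇ × F) · n̂ dS = ∬_D (curl F)_z dA,

where D is the disk x^2 + y^2 ≤ 49.

Compute the curl of F = (0, 27x y^2, 27z):
    (∇ × F)_x = ∂F_z/∂y - ∂F_y/∂z = 0,
    (∇ × F)_y = ∂F_x/∂z - ∂F_z/∂x = 0,
    (∇ × F)_z = ∂F_y/∂x - ∂F_x/∂y = 27y^2.

On z = 4, (curl F)_z = 27y^2.

Convert to polar (x = r cos θ, y = r sin θ, dA = r dr dθ); the integrand becomes 27r^2sin(θ)^2, so

    ∬_D (curl F)_z dA = ∫_0^{2π} ∫_0^{7} (27r^2sin(θ)^2) · r dr dθ.

Inner (r from 0 to 7): 64827sin(θ)^2/4.
Outer (θ from 0 to 2π): 64827π/4.

Therefore ∮_C F · dr = 64827π/4.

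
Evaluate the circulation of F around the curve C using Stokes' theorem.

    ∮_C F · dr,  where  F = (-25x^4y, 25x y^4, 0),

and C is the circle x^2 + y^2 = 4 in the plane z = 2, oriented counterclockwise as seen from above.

Let S be the flat disk x^2 + y^2 ≤ 4 in the plane z = 2, with upward unit normal n̂ = ẑ. By Stokes' theorem,

    ∮_C F · dr = ∬_S (∇ × F) · n̂ dS = ∬_D (curl F)_z dA,

where D is the disk x^2 + y^2 ≤ 4.

Compute the curl of F = (-25x^4y, 25x y^4, 0):
    (∇ × F)_x = ∂F_z/∂y - ∂F_y/∂z = 0,
    (∇ × F)_y = ∂F_x/∂z - ∂F_z/∂x = 0,
    (∇ × F)_z = ∂F_y/∂x - ∂F_x/∂y = 25x^4 + 25y^4.

On z = 2, (curl F)_z = 25x^4 + 25y^4.

Convert to polar (x = r cos θ, y = r sin θ, dA = r dr dθ); the integrand becomes 25r^4(sin(θ)^4 + cos(θ)^4), so

    ∬_D (curl F)_z dA = ∫_0^{2π} ∫_0^{2} (25r^4(sin(θ)^4 + cos(θ)^4)) · r dr dθ.

Inner (r from 0 to 2): 800sin(θ)^4/3 + 800cos(θ)^4/3.
Outer (θ from 0 to 2π): 400π.

Therefore ∮_C F · dr = 400π.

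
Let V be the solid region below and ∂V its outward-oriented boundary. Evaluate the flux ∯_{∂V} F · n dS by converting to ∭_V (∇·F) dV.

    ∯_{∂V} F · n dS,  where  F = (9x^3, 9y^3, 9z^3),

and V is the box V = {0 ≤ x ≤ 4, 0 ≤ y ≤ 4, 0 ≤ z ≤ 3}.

By the divergence theorem,

    ∯_{∂V} F · n dS = ∭_V (∇ · F) dV.

Compute the divergence:
    ∇ · F = ∂F_x/∂x + ∂F_y/∂y + ∂F_z/∂z = 27x^2 + 27y^2 + 27z^2.

V is a rectangular box, so dV = dx dy dz with 0 ≤ x ≤ 4, 0 ≤ y ≤ 4, 0 ≤ z ≤ 3.

Integrate (27x^2 + 27y^2 + 27z^2) over V as an iterated integral:

    ∭_V (∇·F) dV = ∫_0^{4} ∫_0^{4} ∫_0^{3} (27x^2 + 27y^2 + 27z^2) dz dy dx.

Inner (z from 0 to 3): 81x^2 + 81y^2 + 243.
Middle (y from 0 to 4): 324x^2 + 2700.
Outer (x from 0 to 4): 17712.

Therefore ∯_{∂V} F · n dS = 17712.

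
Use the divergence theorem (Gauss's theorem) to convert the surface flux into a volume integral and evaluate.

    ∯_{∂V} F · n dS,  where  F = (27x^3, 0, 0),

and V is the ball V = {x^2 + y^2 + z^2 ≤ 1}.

By the divergence theorem,

    ∯_{∂V} F · n dS = ∭_V (∇ · F) dV.

Compute the divergence:
    ∇ · F = ∂F_x/∂x + ∂F_y/∂y + ∂F_z/∂z = 81x^2 + 0 + 0 = 81x^2.

In spherical coordinates, x = ρ sin(φ) cos(θ), y = ρ sin(φ) sin(θ), z = ρ cos(φ), dV = ρ^2 sin(φ) dρ dφ dθ, with 0 ≤ ρ ≤ 1, 0 ≤ φ ≤ π, 0 ≤ θ ≤ 2π.

The integrand, after substitution and multiplying by the volume element, becomes (81ρ^2sin(φ)^2cos(θ)^2) · ρ^2 sin(φ), so

    ∭_V (∇·F) dV = ∫_0^{2π} ∫_0^{π} ∫_0^{1} (81ρ^2sin(φ)^2cos(θ)^2) · ρ^2 sin(φ) dρ dφ dθ.

Inner (ρ from 0 to 1): 81sin(φ)^3cos(θ)^2/5.
Middle (φ from 0 to π): 108cos(θ)^2/5.
Outer (θ from 0 to 2π): 108π/5.

Therefore ∯_{∂V} F · n dS = 108π/5.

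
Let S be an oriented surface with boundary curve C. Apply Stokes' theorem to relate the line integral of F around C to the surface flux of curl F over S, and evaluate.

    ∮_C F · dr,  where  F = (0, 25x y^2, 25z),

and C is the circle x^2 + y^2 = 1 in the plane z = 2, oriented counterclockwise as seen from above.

Let S be the flat disk x^2 + y^2 ≤ 1 in the plane z = 2, with upward unit normal n̂ = ẑ. By Stokes' theorem,

    ∮_C F · dr = ∬_S (∇ × F) · n̂ dS = ∬_D (curl F)_z dA,

where D is the disk x^2 + y^2 ≤ 1.

Compute the curl of F = (0, 25x y^2, 25z):
    (∇ × F)_x = ∂F_z/∂y - ∂F_y/∂z = 0,
    (∇ × F)_y = ∂F_x/∂z - ∂F_z/∂x = 0,
    (∇ × F)_z = ∂F_y/∂x - ∂F_x/∂y = 25y^2.

On z = 2, (curl F)_z = 25y^2.

Convert to polar (x = r cos θ, y = r sin θ, dA = r dr dθ); the integrand becomes 25r^2sin(θ)^2, so

    ∬_D (curl F)_z dA = ∫_0^{2π} ∫_0^{1} (25r^2sin(θ)^2) · r dr dθ.

Inner (r from 0 to 1): 25sin(θ)^2/4.
Outer (θ from 0 to 2π): 25π/4.

Therefore ∮_C F · dr = 25π/4.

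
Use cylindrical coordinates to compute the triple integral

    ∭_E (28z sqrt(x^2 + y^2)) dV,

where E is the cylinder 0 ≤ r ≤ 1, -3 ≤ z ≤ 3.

In cylindrical coordinates, x = r cos(θ), y = r sin(θ), z = z, and dV = r dr dθ dz.

The integrand becomes 28r z, so

    ∭_E (28z sqrt(x^2 + y^2)) dV = ∫_{0}^{2π} ∫_{0}^{1} ∫_{-3}^{3} (28r z) · r dz dr dθ.

Inner (z): 0.
Middle (r from 0 to 1): 0.
Outer (θ): 0.

Therefore the triple integral equals 0.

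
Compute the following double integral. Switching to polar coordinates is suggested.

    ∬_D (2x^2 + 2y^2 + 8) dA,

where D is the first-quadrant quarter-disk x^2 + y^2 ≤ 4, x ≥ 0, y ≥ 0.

The region D is 0 ≤ r ≤ 2, 0 ≤ θ ≤ π/2 in polar coordinates, where x = r cos(θ), y = r sin(θ), and dA = r dr dθ.

Under the substitution, the integrand becomes 2r^2 + 8, so

    ∬_D (2x^2 + 2y^2 + 8) dA = ∫_{0}^{π/2} ∫_{0}^{2} (2r^2 + 8) · r dr dθ.

Inner integral (in r): ∫_{0}^{2} (2r^2 + 8) · r dr = 24.

Outer integral (in θ): ∫_{0}^{π/2} (24) dθ = 12π.

Therefore ∬_D (2x^2 + 2y^2 + 8) dA = 12π.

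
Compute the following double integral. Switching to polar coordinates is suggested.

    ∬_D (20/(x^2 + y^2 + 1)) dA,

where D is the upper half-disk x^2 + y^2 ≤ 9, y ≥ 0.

The region D is 0 ≤ r ≤ 3, 0 ≤ θ ≤ π in polar coordinates, where x = r cos(θ), y = r sin(θ), and dA = r dr dθ.

Under the substitution, the integrand becomes 20/(r^2 + 1), so

    ∬_D (20/(x^2 + y^2 + 1)) dA = ∫_{0}^{π} ∫_{0}^{3} (20/(r^2 + 1)) · r dr dθ.

Inner integral (in r): ∫_{0}^{3} (20/(r^2 + 1)) · r dr = log(10000000000).

Outer integral (in θ): ∫_{0}^{π} (log(10000000000)) dθ = log(10000000000^π).

Therefore ∬_D (20/(x^2 + y^2 + 1)) dA = log(10000000000^π).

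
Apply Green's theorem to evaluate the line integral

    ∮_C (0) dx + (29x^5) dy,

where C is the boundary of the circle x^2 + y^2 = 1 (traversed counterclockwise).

Green's theorem converts the closed line integral into a double integral over the enclosed region D:

    ∮_C P dx + Q dy = ∬_D (∂Q/∂x - ∂P/∂y) dA.

Here P = 0, Q = 29x^5, so

    ∂Q/∂x = 145x^4,    ∂P/∂y = 0,
    ∂Q/∂x - ∂P/∂y = 145x^4.

D is the region x^2 + y^2 ≤ 1. Evaluating the double integral:

In polar coordinates (x = r cos θ, y = r sin θ, dA = r dr dθ) the integrand becomes 145r^4cos(θ)^4, so

    ∬_D (145x^4) dA = ∫_0^{2π} ∫_0^{1} (145r^4cos(θ)^4) · r dr dθ.

Inner (r from 0 to 1): 145cos(θ)^4/6.
Outer (θ from 0 to 2π): 145π/8.

Therefore ∮_C P dx + Q dy = 145π/8.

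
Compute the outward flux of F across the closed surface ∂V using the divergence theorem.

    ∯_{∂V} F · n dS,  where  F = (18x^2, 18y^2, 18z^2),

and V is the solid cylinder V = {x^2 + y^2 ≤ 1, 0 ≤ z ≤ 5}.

By the divergence theorem,

    ∯_{∂V} F · n dS = ∭_V (∇ · F) dV.

Compute the divergence:
    ∇ · F = ∂F_x/∂x + ∂F_y/∂y + ∂F_z/∂z = 36x + 36y + 36z.

In cylindrical coordinates, x = r cos(θ), y = r sin(θ), z = z, dV = r dr dθ dz, with 0 ≤ r ≤ 1, 0 ≤ θ ≤ 2π, 0 ≤ z ≤ 5.

The integrand, after substitution and multiplying by the volume element, becomes (36sqrt(2)r sin(θ + π/4) + 36z) · r, so

    ∭_V (∇·F) dV = ∫_0^{2π} ∫_0^{1} ∫_0^{5} (36sqrt(2)r sin(θ + π/4) + 36z) · r dz dr dθ.

Inner (z from 0 to 5): 90r (2sqrt(2)r sin(θ + π/4) + 5).
Middle (r from 0 to 1): 60sqrt(2)sin(θ + π/4) + 225.
Outer (θ from 0 to 2π): 450π.

Therefore ∯_{∂V} F · n dS = 450π.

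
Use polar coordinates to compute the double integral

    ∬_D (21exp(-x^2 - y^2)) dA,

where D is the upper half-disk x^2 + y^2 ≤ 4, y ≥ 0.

The region D is 0 ≤ r ≤ 2, 0 ≤ θ ≤ π in polar coordinates, where x = r cos(θ), y = r sin(θ), and dA = r dr dθ.

Under the substitution, the integrand becomes 21exp(-r^2), so

    ∬_D (21exp(-x^2 - y^2)) dA = ∫_{0}^{π} ∫_{0}^{2} (21exp(-r^2)) · r dr dθ.

Inner integral (in r): ∫_{0}^{2} (21exp(-r^2)) · r dr = 21/2 - 21exp(-4)/2.

Outer integral (in θ): ∫_{0}^{π} (21/2 - 21exp(-4)/2) dθ = -21π (1 - exp(4))exp(-4)/2.

Therefore ∬_D (21exp(-x^2 - y^2)) dA = -21π (1 - exp(4))exp(-4)/2.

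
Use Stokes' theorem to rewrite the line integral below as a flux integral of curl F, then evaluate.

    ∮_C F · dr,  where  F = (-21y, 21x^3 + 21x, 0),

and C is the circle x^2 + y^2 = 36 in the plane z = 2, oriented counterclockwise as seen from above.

Let S be the flat disk x^2 + y^2 ≤ 36 in the plane z = 2, with upward unit normal n̂ = ẑ. By Stokes' theorem,

    ∮_C F · dr = ∬_S (∇ × F) · n̂ dS = ∬_D (curl F)_z dA,

where D is the disk x^2 + y^2 ≤ 36.

Compute the curl of F = (-21y, 21x^3 + 21x, 0):
    (∇ × F)_x = ∂F_z/∂y - ∂F_y/∂z = 0,
    (∇ × F)_y = ∂F_x/∂z - ∂F_z/∂x = 0,
    (∇ × F)_z = ∂F_y/∂x - ∂F_x/∂y = 63x^2 + 42.

On z = 2, (curl F)_z = 63x^2 + 42.

Convert to polar (x = r cos θ, y = r sin θ, dA = r dr dθ); the integrand becomes 63r^2cos(θ)^2 + 42, so

    ∬_D (curl F)_z dA = ∫_0^{2π} ∫_0^{6} (63r^2cos(θ)^2 + 42) · r dr dθ.

Inner (r from 0 to 6): 20412cos(θ)^2 + 756.
Outer (θ from 0 to 2π): 21924π.

Therefore ∮_C F · dr = 21924π.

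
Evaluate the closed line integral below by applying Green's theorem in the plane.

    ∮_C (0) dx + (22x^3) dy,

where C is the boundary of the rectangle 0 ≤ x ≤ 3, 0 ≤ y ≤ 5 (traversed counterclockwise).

Green's theorem converts the closed line integral into a double integral over the enclosed region D:

    ∮_C P dx + Q dy = ∬_D (∂Q/∂x - ∂P/∂y) dA.

Here P = 0, Q = 22x^3, so

    ∂Q/∂x = 66x^2,    ∂P/∂y = 0,
    ∂Q/∂x - ∂P/∂y = 66x^2.

D is the region 0 ≤ x ≤ 3, 0 ≤ y ≤ 5. Evaluating the double integral:

    ∬_D (66x^2) dA = ∫_0^{3} ∫_0^{5} (66x^2) dy dx.

Inner (y from 0 to 5): 330x^2.
Outer (x from 0 to 3): 2970.

Therefore ∮_C P dx + Q dy = 2970.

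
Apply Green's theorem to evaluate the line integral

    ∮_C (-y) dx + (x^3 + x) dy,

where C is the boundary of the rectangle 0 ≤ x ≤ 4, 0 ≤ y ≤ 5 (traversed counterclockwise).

Green's theorem converts the closed line integral into a double integral over the enclosed region D:

    ∮_C P dx + Q dy = ∬_D (∂Q/∂x - ∂P/∂y) dA.

Here P = -y, Q = x^3 + x, so

    ∂Q/∂x = 3x^2 + 1,    ∂P/∂y = -1,
    ∂Q/∂x - ∂P/∂y = 3x^2 + 2.

D is the region 0 ≤ x ≤ 4, 0 ≤ y ≤ 5. Evaluating the double integral:

    ∬_D (3x^2 + 2) dA = ∫_0^{4} ∫_0^{5} (3x^2 + 2) dy dx.

Inner (y from 0 to 5): 15x^2 + 10.
Outer (x from 0 to 4): 360.

Therefore ∮_C P dx + Q dy = 360.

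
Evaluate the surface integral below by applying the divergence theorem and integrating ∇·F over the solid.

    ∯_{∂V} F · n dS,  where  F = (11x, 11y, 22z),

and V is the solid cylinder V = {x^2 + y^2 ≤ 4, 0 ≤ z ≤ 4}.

By the divergence theorem,

    ∯_{∂V} F · n dS = ∭_V (∇ · F) dV.

Compute the divergence:
    ∇ · F = ∂F_x/∂x + ∂F_y/∂y + ∂F_z/∂z = 11 + 11 + 22 = 44.

In cylindrical coordinates, x = r cos(θ), y = r sin(θ), z = z, dV = r dr dθ dz, with 0 ≤ r ≤ 2, 0 ≤ θ ≤ 2π, 0 ≤ z ≤ 4.

The integrand, after substitution and multiplying by the volume element, becomes (44) · r, so

    ∭_V (∇·F) dV = ∫_0^{2π} ∫_0^{2} ∫_0^{4} (44) · r dz dr dθ.

Inner (z from 0 to 4): 176r.
Middle (r from 0 to 2): 352.
Outer (θ from 0 to 2π): 704π.

Therefore ∯_{∂V} F · n dS = 704π.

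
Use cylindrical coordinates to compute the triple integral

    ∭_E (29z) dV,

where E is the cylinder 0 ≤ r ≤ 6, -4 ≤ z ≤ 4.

In cylindrical coordinates, x = r cos(θ), y = r sin(θ), z = z, and dV = r dr dθ dz.

The integrand becomes 29z, so

    ∭_E (29z) dV = ∫_{0}^{2π} ∫_{0}^{6} ∫_{-4}^{4} (29z) · r dz dr dθ.

Inner (z): 0.
Middle (r from 0 to 6): 0.
Outer (θ): 0.

Therefore the triple integral equals 0.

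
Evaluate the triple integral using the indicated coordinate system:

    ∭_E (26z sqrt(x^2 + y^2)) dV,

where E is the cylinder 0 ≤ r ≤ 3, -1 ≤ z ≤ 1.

In cylindrical coordinates, x = r cos(θ), y = r sin(θ), z = z, and dV = r dr dθ dz.

The integrand becomes 26r z, so

    ∭_E (26z sqrt(x^2 + y^2)) dV = ∫_{0}^{2π} ∫_{0}^{3} ∫_{-1}^{1} (26r z) · r dz dr dθ.

Inner (z): 0.
Middle (r from 0 to 3): 0.
Outer (θ): 0.

Therefore the triple integral equals 0.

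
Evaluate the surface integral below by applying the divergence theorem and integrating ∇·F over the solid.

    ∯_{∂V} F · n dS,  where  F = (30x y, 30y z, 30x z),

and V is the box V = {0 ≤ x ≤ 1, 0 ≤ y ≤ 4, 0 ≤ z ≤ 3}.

By the divergence theorem,

    ∯_{∂V} F · n dS = ∭_V (∇ · F) dV.

Compute the divergence:
    ∇ · F = ∂F_x/∂x + ∂F_y/∂y + ∂F_z/∂z = 30y + 30z + 30x = 30x + 30y + 30z.

V is a rectangular box, so dV = dx dy dz with 0 ≤ x ≤ 1, 0 ≤ y ≤ 4, 0 ≤ z ≤ 3.

Integrate (30x + 30y + 30z) over V as an iterated integral:

    ∭_V (∇·F) dV = ∫_0^{1} ∫_0^{4} ∫_0^{3} (30x + 30y + 30z) dz dy dx.

Inner (z from 0 to 3): 90x + 90y + 135.
Middle (y from 0 to 4): 360x + 1260.
Outer (x from 0 to 1): 1440.

Therefore ∯_{∂V} F · n dS = 1440.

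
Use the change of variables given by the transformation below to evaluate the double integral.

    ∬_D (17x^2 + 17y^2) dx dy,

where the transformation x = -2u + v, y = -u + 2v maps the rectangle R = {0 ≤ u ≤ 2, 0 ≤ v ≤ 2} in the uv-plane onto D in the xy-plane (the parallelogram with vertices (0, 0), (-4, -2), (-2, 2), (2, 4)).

Compute the Jacobian determinant of (x, y) with respect to (u, v):

    ∂(x,y)/∂(u,v) = | -2  1 | = (-2)(2) - (1)(-1) = -3.
                   | -1  2 |

Its absolute value is |J| = 3 (the area scaling factor).

Substituting x = -2u + v, y = -u + 2v into the integrand,

    17x^2 + 17y^2 → 85u^2 - 136u v + 85v^2,

so the integral becomes

    ∬_R (85u^2 - 136u v + 85v^2) · |J| du dv = ∫_0^2 ∫_0^2 (255u^2 - 408u v + 255v^2) dv du.

Inner (v): 510u^2 - 816u + 680.
Outer (u): 1088.

Therefore ∬_D (17x^2 + 17y^2) dx dy = 1088.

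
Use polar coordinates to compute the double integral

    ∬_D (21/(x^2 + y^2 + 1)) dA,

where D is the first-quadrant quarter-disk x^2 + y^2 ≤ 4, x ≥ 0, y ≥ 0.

The region D is 0 ≤ r ≤ 2, 0 ≤ θ ≤ π/2 in polar coordinates, where x = r cos(θ), y = r sin(θ), and dA = r dr dθ.

Under the substitution, the integrand becomes 21/(r^2 + 1), so

    ∬_D (21/(x^2 + y^2 + 1)) dA = ∫_{0}^{π/2} ∫_{0}^{2} (21/(r^2 + 1)) · r dr dθ.

Inner integral (in r): ∫_{0}^{2} (21/(r^2 + 1)) · r dr = 21log(5)/2.

Outer integral (in θ): ∫_{0}^{π/2} (21log(5)/2) dθ = 21π log(5)/4.

Therefore ∬_D (21/(x^2 + y^2 + 1)) dA = 21π log(5)/4.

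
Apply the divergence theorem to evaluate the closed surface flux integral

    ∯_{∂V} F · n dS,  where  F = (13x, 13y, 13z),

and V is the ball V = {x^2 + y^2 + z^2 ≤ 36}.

By the divergence theorem,

    ∯_{∂V} F · n dS = ∭_V (∇ · F) dV.

Compute the divergence:
    ∇ · F = ∂F_x/∂x + ∂F_y/∂y + ∂F_z/∂z = 13 + 13 + 13 = 39.

In spherical coordinates, x = ρ sin(φ) cos(θ), y = ρ sin(φ) sin(θ), z = ρ cos(φ), dV = ρ^2 sin(φ) dρ dφ dθ, with 0 ≤ ρ ≤ 6, 0 ≤ φ ≤ π, 0 ≤ θ ≤ 2π.

The integrand, after substitution and multiplying by the volume element, becomes (39) · ρ^2 sin(φ), so

    ∭_V (∇·F) dV = ∫_0^{2π} ∫_0^{π} ∫_0^{6} (39) · ρ^2 sin(φ) dρ dφ dθ.

Inner (ρ from 0 to 6): 2808sin(φ).
Middle (φ from 0 to π): 5616.
Outer (θ from 0 to 2π): 11232π.

Therefore ∯_{∂V} F · n dS = 11232π.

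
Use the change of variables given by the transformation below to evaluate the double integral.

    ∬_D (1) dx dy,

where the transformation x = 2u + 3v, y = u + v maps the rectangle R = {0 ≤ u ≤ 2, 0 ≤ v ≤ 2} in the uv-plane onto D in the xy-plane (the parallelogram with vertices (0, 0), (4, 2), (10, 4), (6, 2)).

Compute the Jacobian determinant of (x, y) with respect to (u, v):

    ∂(x,y)/∂(u,v) = | 2  3 | = (2)(1) - (3)(1) = -1.
                   | 1  1 |

Its absolute value is |J| = 1 (the area scaling factor).

Substituting x = 2u + 3v, y = u + v into the integrand,

    1 → 1,

so the integral becomes

    ∬_R (1) · |J| du dv = ∫_0^2 ∫_0^2 (1) dv du.

Inner (v): 2.
Outer (u): 4.

Therefore ∬_D (1) dx dy = 4.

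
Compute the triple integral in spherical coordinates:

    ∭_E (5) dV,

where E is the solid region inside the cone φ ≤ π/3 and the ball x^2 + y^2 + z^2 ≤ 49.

In spherical coordinates, x = ρ sin(φ) cos(θ), y = ρ sin(φ) sin(θ), z = ρ cos(φ), and dV = ρ^2 sin(φ) dρ dφ dθ.

The integrand becomes 5, so

    ∭_E (5) dV = ∫_{0}^{2π} ∫_{0}^{π/3} ∫_{0}^{7} (5) · ρ^2 sin(φ) dρ dφ dθ.

Inner (ρ): 1715sin(φ)/3.
Middle (φ): 1715/6.
Outer (θ): 1715π/3.

Therefore the triple integral equals 1715π/3.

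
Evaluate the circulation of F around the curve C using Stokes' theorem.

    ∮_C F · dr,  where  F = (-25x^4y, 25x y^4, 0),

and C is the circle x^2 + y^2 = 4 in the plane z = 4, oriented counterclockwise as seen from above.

Let S be the flat disk x^2 + y^2 ≤ 4 in the plane z = 4, with upward unit normal n̂ = ẑ. By Stokes' theorem,

    ∮_C F · dr = ∬_S (∇ × F) · n̂ dS = ∬_D (curl F)_z dA,

where D is the disk x^2 + y^2 ≤ 4.

Compute the curl of F = (-25x^4y, 25x y^4, 0):
    (∇ × F)_x = ∂F_z/∂y - ∂F_y/∂z = 0,
    (∇ × F)_y = ∂F_x/∂z - ∂F_z/∂x = 0,
    (∇ × F)_z = ∂F_y/∂x - ∂F_x/∂y = 25x^4 + 25y^4.

On z = 4, (curl F)_z = 25x^4 + 25y^4.

Convert to polar (x = r cos θ, y = r sin θ, dA = r dr dθ); the integrand becomes 25r^4(sin(θ)^4 + cos(θ)^4), so

    ∬_D (curl F)_z dA = ∫_0^{2π} ∫_0^{2} (25r^4(sin(θ)^4 + cos(θ)^4)) · r dr dθ.

Inner (r from 0 to 2): 800sin(θ)^4/3 + 800cos(θ)^4/3.
Outer (θ from 0 to 2π): 400π.

Therefore ∮_C F · dr = 400π.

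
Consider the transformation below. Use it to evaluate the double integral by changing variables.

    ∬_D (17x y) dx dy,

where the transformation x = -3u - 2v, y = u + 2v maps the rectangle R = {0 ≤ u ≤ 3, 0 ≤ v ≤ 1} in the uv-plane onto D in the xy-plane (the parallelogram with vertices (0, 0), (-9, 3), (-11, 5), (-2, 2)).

Compute the Jacobian determinant of (x, y) with respect to (u, v):

    ∂(x,y)/∂(u,v) = | -3  -2 | = (-3)(2) - (-2)(1) = -4.
                   | 1  2 |

Its absolute value is |J| = 4 (the area scaling factor).

Substituting x = -3u - 2v, y = u + 2v into the integrand,

    17x y → -51u^2 - 136u v - 68v^2,

so the integral becomes

    ∬_R (-51u^2 - 136u v - 68v^2) · |J| du dv = ∫_0^3 ∫_0^1 (-204u^2 - 544u v - 272v^2) dv du.

Inner (v): -204u^2 - 272u - 272/3.
Outer (u): -3332.

Therefore ∬_D (17x y) dx dy = -3332.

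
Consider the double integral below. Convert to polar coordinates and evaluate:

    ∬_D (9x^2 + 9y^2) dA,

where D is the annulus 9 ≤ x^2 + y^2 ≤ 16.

The region D is 3 ≤ r ≤ 4, 0 ≤ θ ≤ 2π in polar coordinates, where x = r cos(θ), y = r sin(θ), and dA = r dr dθ.

Under the substitution, the integrand becomes 9r^2, so

    ∬_D (9x^2 + 9y^2) dA = ∫_{0}^{2π} ∫_{3}^{4} (9r^2) · r dr dθ.

Inner integral (in r): ∫_{3}^{4} (9r^2) · r dr = 1575/4.

Outer integral (in θ): ∫_{0}^{2π} (1575/4) dθ = 1575π/2.

Therefore ∬_D (9x^2 + 9y^2) dA = 1575π/2.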